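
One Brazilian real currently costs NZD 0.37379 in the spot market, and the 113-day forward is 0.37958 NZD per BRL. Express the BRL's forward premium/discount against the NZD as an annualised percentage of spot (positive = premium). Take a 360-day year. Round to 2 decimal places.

T = 113/360 years.
Period premium: (0.37958 − 0.37379)/0.37379 = 0.0154900.
Annualise by dividing by T: 0.0154900 / (113/360) = 0.049349 → 4.93%.

+4.93%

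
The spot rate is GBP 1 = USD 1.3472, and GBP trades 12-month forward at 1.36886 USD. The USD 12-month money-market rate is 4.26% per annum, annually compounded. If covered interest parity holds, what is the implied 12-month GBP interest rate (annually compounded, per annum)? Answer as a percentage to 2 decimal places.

2.61%

T = 1 year.
CIP gives F = S · g_USD/g_GBP, so g_USD/g_GBP = 1.36886/1.3472 = 1.0160778.
USD growth factor: (1 + 0.0426)^1 = 1.042600.
That pins the GBP growth at 1.0261025.
Annualise: 1.0261025^(1/1) − 1 = 0.026102 = 2.61%.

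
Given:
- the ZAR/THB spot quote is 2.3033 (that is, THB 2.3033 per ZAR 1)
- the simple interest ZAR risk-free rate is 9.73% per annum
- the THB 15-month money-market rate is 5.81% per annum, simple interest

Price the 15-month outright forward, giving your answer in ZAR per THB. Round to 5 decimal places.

T = 15/12 years.
THB accumulates by 1 + 0.0581×15/12 = 1.072625.
ZAR accumulates by 1 + 0.0973×15/12 = 1.121625.
So F = 2.3033 × 1.072625 / 1.121625 = 2.202677 (THB/ZAR).
Invert for ZAR per THB: 1 / 2.202677 = 0.45399.

0.45399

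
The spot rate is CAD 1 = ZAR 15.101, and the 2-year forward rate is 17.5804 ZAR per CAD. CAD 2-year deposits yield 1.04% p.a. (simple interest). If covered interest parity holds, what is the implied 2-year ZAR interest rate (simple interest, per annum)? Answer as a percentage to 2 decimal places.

T = 2 years.
By CIP, F/S equals the ZAR-to-CAD growth ratio: 17.5804/15.101 = 1.1641878.
The CAD side grows by 1 + 0.0104×2 = 1.020800.
So the ZAR growth factor = 1.1884029.
(1.1884029 − 1)/T = 0.094201, i.e. 9.42%.

9.42%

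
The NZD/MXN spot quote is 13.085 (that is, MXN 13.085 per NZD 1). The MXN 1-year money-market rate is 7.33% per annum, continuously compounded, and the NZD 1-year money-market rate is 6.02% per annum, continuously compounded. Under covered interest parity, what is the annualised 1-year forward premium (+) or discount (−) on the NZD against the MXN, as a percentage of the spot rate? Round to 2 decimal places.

+1.32%

T = 1 year.
CIP forward (MXN per NZD) = 13.085 × 1.0760533/1.0620489 = 13.257542.
(F − S)/S ÷ T = (13.257542 − 13.085)/13.085/1 = 0.013186 → 1.32%.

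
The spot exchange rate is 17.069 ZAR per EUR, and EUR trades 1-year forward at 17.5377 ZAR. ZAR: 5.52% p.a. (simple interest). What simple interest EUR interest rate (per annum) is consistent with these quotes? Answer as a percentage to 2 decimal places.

T = 1 year.
CIP gives F = S · g_ZAR/g_EUR, so g_ZAR/g_EUR = 17.5377/17.069 = 1.0274591.
The ZAR side grows by 1 + 0.0552×1 = 1.055200.
That pins the EUR growth at 1.0269995.
(1.0269995 − 1)/T = 0.027000, i.e. 2.70%.

2.70%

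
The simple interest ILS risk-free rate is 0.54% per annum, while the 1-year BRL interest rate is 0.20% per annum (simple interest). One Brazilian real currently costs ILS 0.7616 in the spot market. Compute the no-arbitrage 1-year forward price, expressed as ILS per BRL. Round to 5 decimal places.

0.76418

T = 1 year.
Growth of 1 ILS over T: 1 + 0.0054×1 = 1.005400.
BRL growth factor: 1 + 0.0020×1 = 1.002000.
So F = 0.7616 × 1.005400 / 1.002000 = 0.7641843 (ILS/BRL).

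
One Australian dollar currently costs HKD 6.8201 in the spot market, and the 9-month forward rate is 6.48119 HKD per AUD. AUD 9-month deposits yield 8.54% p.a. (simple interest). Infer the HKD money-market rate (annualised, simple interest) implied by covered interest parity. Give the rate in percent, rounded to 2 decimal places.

T = 9/12 years.
F/S = 6.48119/6.8201 = 0.9503072 = (growth of HKD) / (growth of AUD).
The AUD side grows by 1 + 0.0854×9/12 = 1.064050.
Hence g_HKD = 1.0111744.
(1.0111744 − 1)/T = 0.014899, i.e. 1.49%.

1.49%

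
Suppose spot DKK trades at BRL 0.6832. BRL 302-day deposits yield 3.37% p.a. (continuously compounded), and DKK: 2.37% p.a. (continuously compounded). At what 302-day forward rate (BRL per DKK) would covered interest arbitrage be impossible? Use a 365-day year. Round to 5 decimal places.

T = 302/365 years.
Growth of 1 BRL over T: e^(0.0337×302/365) = 1.0282757.
DKK growth factor: e^(0.0237×302/365) = 1.0198028.
Forward (BRL per DKK) = 0.6832 × 1.0282757 / 1.0198028 = 0.6888763.

0.68888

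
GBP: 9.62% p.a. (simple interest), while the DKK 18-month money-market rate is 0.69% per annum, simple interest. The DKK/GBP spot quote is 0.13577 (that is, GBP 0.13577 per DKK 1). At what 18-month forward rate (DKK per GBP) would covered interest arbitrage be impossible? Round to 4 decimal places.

6.5032

T = 18/12 years.
Growth of 1 GBP over T: 1 + 0.0962×18/12 = 1.144300.
DKK accumulates by 1 + 0.0069×18/12 = 1.010350.
CIP: F = S · (grow GBP)/(grow DKK) = 0.13577 × 1.144300/1.010350 = 0.1537701 GBP per DKK.
Invert for DKK per GBP: 1 / 0.1537701 = 6.5032.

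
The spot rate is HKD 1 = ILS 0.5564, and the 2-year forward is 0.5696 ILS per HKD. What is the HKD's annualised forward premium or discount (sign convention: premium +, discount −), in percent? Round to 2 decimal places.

T = 2 years.
(F − S)/S = (0.5696 − 0.5564)/0.5564 = 0.0237239.
Annualise by dividing by T: 0.0237239 / 2 = 0.011862 → 1.19%.

+1.19%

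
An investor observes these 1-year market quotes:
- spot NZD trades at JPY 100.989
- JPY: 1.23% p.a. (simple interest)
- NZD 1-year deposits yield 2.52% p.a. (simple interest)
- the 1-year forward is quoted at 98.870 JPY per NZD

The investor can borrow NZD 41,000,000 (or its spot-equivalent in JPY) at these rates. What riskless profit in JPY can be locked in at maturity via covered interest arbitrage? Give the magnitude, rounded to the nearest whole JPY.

T = 1 year.
Invest the NZD and cover forward: 41,000,000 × 1.025200 × 98.870 = JPY 4,155,822,484.00.
Convert at spot and invest in JPY: 41,000,000 × 100.989 × 1.012300 = JPY 4,191,477,752.70.
The quoted forward undervalues NZD, so borrow NZD, convert to JPY at spot, deposit the JPY at 1.23%, and buy NZD forward at 98.870 to cover the loan.
The gap between the two covered legs is JPY 35,655,269.

JPY 35,655,269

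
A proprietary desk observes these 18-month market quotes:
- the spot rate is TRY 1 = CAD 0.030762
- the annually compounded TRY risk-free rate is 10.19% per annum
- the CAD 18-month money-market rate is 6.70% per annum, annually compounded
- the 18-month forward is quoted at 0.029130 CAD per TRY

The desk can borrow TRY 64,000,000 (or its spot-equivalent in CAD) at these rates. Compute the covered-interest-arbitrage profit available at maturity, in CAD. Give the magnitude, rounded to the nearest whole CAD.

T = 18/12 years.
Route A — deposit TRY, sell forward: 64,000,000 × 1.156680129 × 0.029130 = CAD 2,156,421.90.
Route B — convert at spot, deposit CAD: 64,000,000 × 0.030762 × 1.102165034 = CAD 2,169,907.25.
The quoted forward undervalues TRY, so borrow TRY, convert to CAD at spot, deposit the CAD at 6.70%, and buy TRY forward at 0.029130 to cover the loan.
Arbitrage profit = |2,156,421.90 − 2,169,907.25| = CAD 13,485.

CAD 13,485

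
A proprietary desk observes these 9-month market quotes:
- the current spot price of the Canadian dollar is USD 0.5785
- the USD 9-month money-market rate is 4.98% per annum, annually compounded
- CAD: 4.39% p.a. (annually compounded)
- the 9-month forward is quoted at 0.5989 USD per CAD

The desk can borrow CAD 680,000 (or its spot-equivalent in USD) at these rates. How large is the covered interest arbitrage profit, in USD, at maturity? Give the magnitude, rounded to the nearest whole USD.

USD 12,605

T = 9/12 years.
Invest the CAD and cover forward: 680,000 × 1.03274755 × 0.5989 = USD 420,588.51.
Convert at spot and invest in USD: 680,000 × 0.5785 × 1.03712219 = USD 407,983.13.
The quoted forward overvalues CAD, so borrow USD, buy CAD at spot, deposit the CAD at 4.39%, and sell the proceeds forward at 0.5989.
Arbitrage profit = |420,588.51 − 407,983.13| = USD 12,605.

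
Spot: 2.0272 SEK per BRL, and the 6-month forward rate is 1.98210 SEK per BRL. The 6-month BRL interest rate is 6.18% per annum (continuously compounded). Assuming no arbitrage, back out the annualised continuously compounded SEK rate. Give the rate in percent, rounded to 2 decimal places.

T = 6/12 years.
CIP gives F = S · g_SEK/g_BRL, so g_SEK/g_BRL = 1.9821/2.0272 = 0.9777526.
The BRL side grows by e^(0.0618×6/12) = 1.0313824.
Hence g_SEK = 1.0084368.
r = ln(1.0084368)/(6/12) = 0.016803 → 1.68%.

1.68%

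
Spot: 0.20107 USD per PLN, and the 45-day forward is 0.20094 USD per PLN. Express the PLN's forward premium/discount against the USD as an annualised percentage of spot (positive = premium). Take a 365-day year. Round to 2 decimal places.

T = 45/365 years.
(F − S)/S = (0.20094 − 0.20107)/0.20107 = -0.0006465.
×(1/T) gives -0.52% p.a.

-0.52%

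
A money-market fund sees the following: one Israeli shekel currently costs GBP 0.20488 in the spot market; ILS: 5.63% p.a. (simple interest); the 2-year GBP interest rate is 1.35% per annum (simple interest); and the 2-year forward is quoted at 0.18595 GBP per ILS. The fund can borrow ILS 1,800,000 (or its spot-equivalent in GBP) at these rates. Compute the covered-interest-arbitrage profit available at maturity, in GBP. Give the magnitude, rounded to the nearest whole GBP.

GBP 6,343

T = 2 years.
Invest the ILS and cover forward: 1,800,000 × 1.112600 × 0.18595 = GBP 372,398.35.
Convert at spot and invest in GBP: 1,800,000 × 0.20488 × 1.027000 = GBP 378,741.17.
The quoted forward undervalues ILS, so borrow ILS, convert to GBP at spot, deposit the GBP at 1.35%, and buy ILS forward at 0.18595 to cover the loan.
The gap between the two covered legs is GBP 6,343.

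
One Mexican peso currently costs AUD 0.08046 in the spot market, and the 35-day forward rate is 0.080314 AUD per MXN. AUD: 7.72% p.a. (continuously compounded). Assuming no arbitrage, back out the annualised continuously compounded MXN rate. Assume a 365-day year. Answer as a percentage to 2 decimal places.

9.61%

T = 35/365 years.
CIP gives F = S · g_AUD/g_MXN, so g_AUD/g_MXN = 0.080314/0.08046 = 0.9981854.
AUD growth factor: e^(0.0772×35/365) = 1.0074302.
So the MXN growth factor = 1.0092616.
r = ln(1.0092616)/(35/365) = 0.096141 → 9.61%.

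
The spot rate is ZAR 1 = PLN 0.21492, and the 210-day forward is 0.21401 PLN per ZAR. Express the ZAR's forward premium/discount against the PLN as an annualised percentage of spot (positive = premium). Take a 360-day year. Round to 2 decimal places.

-0.73%

T = 210/360 years.
(F − S)/S = (0.21401 − 0.21492)/0.21492 = -0.0042341.
Per annum: -0.0042341 / (210/360) = -0.007258 = -0.73%.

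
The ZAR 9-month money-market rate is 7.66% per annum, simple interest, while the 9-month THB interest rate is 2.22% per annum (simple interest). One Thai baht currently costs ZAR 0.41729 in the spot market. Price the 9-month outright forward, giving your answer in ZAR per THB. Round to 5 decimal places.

0.43404

T = 9/12 years.
ZAR accumulates by 1 + 0.0766×9/12 = 1.057450.
Growth of 1 THB over T: 1 + 0.0222×9/12 = 1.016650.
So F = 0.41729 × 1.057450 / 1.016650 = 0.4340366 (ZAR/THB).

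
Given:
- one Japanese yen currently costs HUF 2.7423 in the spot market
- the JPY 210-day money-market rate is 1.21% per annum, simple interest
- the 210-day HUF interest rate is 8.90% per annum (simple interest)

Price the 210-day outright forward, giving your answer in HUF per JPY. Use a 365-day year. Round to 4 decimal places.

2.8628

T = 210/365 years.
HUF growth factor: 1 + 0.0890×210/365 = 1.0512055.
JPY accumulates by 1 + 0.0121×210/365 = 1.0069616.
Forward (HUF per JPY) = 2.7423 × 1.0512055 / 1.0069616 = 2.862791.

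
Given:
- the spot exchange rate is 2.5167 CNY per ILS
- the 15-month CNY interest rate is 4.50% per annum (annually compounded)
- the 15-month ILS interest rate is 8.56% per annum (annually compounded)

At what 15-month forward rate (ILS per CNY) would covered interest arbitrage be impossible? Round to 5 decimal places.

T = 15/12 years.
Growth of 1 CNY over T: (1 + 0.0450)^(15/12) = 1.0565629.
Growth of 1 ILS over T: (1 + 0.0856)^(15/12) = 1.1081213.
Forward (CNY per ILS) = 2.5167 × 1.0565629 / 1.1081213 = 2.399604.
Quoted the other way: 1/2.399604 = 0.41674 ILS per CNY.

0.41674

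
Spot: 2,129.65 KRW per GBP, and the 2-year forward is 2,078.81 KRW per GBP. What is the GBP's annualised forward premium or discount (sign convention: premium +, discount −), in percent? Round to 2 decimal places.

T = 2 years.
(F − S)/S = (2078.81 − 2129.65)/2129.65 = -0.0238725.
Per annum: -0.0238725 / 2 = -0.011936 = -1.19%.

-1.19%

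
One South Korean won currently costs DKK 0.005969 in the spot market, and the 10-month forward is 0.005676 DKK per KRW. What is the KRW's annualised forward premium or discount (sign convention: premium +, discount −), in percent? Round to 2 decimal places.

T = 10/12 years.
(F − S)/S = (0.005676 − 0.005969)/0.005969 = -0.0490869.
Annualise by dividing by T: -0.0490869 / (10/12) = -0.058904 → -5.89%.

-5.89%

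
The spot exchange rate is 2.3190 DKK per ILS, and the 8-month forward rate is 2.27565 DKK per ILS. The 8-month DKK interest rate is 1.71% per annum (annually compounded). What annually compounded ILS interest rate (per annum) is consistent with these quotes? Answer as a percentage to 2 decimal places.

T = 8/12 years.
By CIP, F/S equals the DKK-to-ILS growth ratio: 2.27565/2.319 = 0.9813066.
DKK growth factor: (1 + 0.0171)^(8/12) = 1.0113678.
Hence g_ILS = 1.0306339.
Annualise: 1.0306339^(12/8) − 1 = 0.046301 = 4.63%.

4.63%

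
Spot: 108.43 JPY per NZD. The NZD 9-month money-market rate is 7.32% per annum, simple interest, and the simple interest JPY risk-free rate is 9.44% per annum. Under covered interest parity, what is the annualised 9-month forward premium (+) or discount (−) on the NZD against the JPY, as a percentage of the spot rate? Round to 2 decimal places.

T = 9/12 years.
No-arbitrage forward: 108.43 × 1.070800 / 1.054900 = 110.06431 JPY/NZD.
(F − S)/S ÷ T = (110.06431 − 108.43)/108.43/(9/12) = 0.020097 → 2.01%.

+2.01%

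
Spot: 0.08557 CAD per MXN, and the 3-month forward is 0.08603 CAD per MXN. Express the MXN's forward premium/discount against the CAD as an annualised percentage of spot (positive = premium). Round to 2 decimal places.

T = 3/12 years.
Period premium: (0.08603 − 0.08557)/0.08557 = 0.0053757.
Per annum: 0.0053757 / (3/12) = 0.021503 = 2.15%.

+2.15%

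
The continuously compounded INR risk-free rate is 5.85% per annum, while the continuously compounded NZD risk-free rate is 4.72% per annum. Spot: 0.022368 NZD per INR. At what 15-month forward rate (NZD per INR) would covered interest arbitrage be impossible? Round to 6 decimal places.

T = 15/12 years.
NZD growth factor: e^(0.0472×15/12) = 1.0607752.
Growth of 1 INR over T: e^(0.0585×15/12) = 1.075865.
Forward (NZD per INR) = 0.022368 × 1.0607752 / 1.075865 = 0.02205427.

0.022054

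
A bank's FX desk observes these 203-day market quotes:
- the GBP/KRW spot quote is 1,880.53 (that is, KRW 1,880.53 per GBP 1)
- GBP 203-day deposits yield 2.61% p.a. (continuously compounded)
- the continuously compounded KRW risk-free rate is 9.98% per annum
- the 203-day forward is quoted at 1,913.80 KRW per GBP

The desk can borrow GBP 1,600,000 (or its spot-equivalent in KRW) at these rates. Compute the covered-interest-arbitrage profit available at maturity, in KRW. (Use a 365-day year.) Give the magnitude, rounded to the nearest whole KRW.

T = 203/365 years.
Keep in GBP, deliver into the forward: 1,600,000·1.01462175758·1913.80 = KRW 3,106,852,991.45.
Swap to KRW now, deposit: 1,600,000·1880.53·1.057074519638 = KRW 3,180,576,554.26.
The quoted forward undervalues GBP, so borrow GBP, convert to KRW at spot, deposit the KRW at 9.98%, and buy GBP forward at 1,913.80 to cover the loan.
Arbitrage profit = |3,106,852,991.45 − 3,180,576,554.26| = KRW 73,723,563.

KRW 73,723,563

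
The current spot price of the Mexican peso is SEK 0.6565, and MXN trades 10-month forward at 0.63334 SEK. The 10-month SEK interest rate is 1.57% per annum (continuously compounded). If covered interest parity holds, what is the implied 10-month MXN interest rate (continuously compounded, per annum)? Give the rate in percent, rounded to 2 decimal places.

T = 10/12 years.
CIP gives F = S · g_SEK/g_MXN, so g_SEK/g_MXN = 0.63334/0.6565 = 0.9647220.
The SEK side grows by e^(0.0157×10/12) = 1.0131693.
That pins the MXN growth at 1.0502189.
r = ln(1.0502189)/(10/12) = 0.058798 → 5.88%.

5.88%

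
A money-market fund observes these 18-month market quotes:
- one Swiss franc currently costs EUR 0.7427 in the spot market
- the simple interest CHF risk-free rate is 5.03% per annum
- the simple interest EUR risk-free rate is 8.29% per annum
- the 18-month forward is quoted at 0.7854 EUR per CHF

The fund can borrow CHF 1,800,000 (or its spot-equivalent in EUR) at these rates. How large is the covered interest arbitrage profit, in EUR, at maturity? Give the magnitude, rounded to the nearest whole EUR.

T = 18/12 years.
Route A — deposit CHF, sell forward: 1,800,000 × 1.075450 × 0.7854 = EUR 1,520,385.17.
Route B — convert at spot, deposit EUR: 1,800,000 × 0.7427 × 1.124350 = EUR 1,503,098.54.
The quoted forward overvalues CHF, so borrow EUR, buy CHF at spot, deposit the CHF at 5.03%, and sell the proceeds forward at 0.7854.
The gap between the two covered legs is EUR 17,287.

EUR 17,287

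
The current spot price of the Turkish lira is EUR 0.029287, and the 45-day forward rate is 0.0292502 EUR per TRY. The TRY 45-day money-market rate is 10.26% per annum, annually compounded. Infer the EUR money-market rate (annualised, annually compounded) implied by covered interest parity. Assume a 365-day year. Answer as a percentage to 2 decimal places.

T = 45/365 years.
CIP gives F = S · g_EUR/g_TRY, so g_EUR/g_TRY = 0.0292502/0.029287 = 0.9987435.
TRY growth factor: (1 + 0.1026)^(45/365) = 1.0121144.
So the EUR growth factor = 1.0108427.
r = 1.0108427^(365/45) − 1 = 0.091413 → 9.14%.

9.14%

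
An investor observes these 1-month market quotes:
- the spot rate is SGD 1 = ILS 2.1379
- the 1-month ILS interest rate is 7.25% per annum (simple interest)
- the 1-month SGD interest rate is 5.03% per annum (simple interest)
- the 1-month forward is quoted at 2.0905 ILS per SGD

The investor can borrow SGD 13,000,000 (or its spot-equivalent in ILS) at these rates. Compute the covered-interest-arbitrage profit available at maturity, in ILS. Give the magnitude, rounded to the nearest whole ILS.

T = 1/12 years.
Invest the SGD and cover forward: 13,000,000 × 1.0041916667 × 2.0905 = ILS 27,290,414.83.
Convert at spot and invest in ILS: 13,000,000 × 2.1379 × 1.0060416667 = ILS 27,960,614.23.
The quoted forward undervalues SGD, so borrow SGD, convert to ILS at spot, deposit the ILS at 7.25%, and buy SGD forward at 2.0905 to cover the loan.
Profit = 27,960,614.23 − 27,290,414.83 = ILS 670,199.

ILS 670,199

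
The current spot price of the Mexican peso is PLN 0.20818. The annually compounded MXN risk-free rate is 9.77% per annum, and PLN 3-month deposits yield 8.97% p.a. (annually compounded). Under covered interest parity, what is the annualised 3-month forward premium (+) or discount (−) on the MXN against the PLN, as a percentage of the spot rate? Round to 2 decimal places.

T = 3/12 years.
No-arbitrage forward: 0.20818 × 1.0217079 / 1.0235779 = 0.20779967 PLN/MXN.
Annualised premium = (F − S)/S × (1/T) = (0.20779967 − 0.20818)/0.20818 ÷ (3/12) = -0.73%.

-0.73%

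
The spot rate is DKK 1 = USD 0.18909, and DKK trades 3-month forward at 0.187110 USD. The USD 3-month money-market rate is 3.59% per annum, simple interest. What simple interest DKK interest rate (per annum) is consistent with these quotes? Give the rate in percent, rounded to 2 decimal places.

7.86%

T = 3/12 years.
F/S = 0.18711/0.18909 = 0.9895288 = (growth of USD) / (growth of DKK).
The USD side grows by 1 + 0.0359×3/12 = 1.008975.
So the DKK growth factor = 1.019652.
r = (1.019652 − 1)/(3/12) = 0.078608 → 7.86%.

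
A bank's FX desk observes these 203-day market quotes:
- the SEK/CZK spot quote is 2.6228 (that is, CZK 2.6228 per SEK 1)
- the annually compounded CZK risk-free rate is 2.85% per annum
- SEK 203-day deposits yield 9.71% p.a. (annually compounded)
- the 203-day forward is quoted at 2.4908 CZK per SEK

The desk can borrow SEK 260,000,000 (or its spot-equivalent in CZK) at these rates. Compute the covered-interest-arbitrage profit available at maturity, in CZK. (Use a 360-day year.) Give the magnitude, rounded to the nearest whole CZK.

CZK 10,470,897

T = 203/360 years.
Invest the SEK and cover forward: 260,000,000 × 1.05364520115 × 2.4908 = CZK 682,349,061.43.
Convert at spot and invest in CZK: 260,000,000 × 2.6228 × 1.01597229918 = CZK 692,819,958.04.
The quoted forward undervalues SEK, so borrow SEK, convert to CZK at spot, deposit the CZK at 2.85%, and buy SEK forward at 2.4908 to cover the loan.
Arbitrage profit = |682,349,061.43 − 692,819,958.04| = CZK 10,470,897.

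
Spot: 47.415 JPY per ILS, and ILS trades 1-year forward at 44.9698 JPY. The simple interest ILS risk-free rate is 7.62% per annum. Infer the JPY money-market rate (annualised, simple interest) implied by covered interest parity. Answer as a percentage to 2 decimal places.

2.07%

T = 1 year.
By CIP, F/S equals the JPY-to-ILS growth ratio: 44.9698/47.415 = 0.9484298.
ILS growth factor: 1 + 0.0762×1 = 1.076200.
That pins the JPY growth at 1.0207002.
r = (1.0207002 − 1)/1 = 0.020700 → 2.07%.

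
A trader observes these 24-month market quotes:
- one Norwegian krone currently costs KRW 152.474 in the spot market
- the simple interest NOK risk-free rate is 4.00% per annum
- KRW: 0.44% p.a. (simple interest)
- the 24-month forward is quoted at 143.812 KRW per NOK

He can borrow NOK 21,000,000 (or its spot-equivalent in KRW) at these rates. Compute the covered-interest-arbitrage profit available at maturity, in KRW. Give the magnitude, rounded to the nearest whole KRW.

T = 2 years.
Keep in NOK, deliver into the forward: 21,000,000·1.080000·143.812 = KRW 3,261,656,160.00.
Swap to KRW now, deposit: 21,000,000·152.474·1.008800 = KRW 3,230,131,195.20.
The quoted forward overvalues NOK, so borrow KRW, buy NOK at spot, deposit the NOK at 4.00%, and sell the proceeds forward at 143.812.
Profit = 3,261,656,160.00 − 3,230,131,195.20 = KRW 31,524,965.

KRW 31,524,965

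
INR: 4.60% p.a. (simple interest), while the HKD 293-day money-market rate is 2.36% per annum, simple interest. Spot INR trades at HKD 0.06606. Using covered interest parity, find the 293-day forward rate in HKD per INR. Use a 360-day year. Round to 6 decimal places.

T = 293/360 years.
HKD growth factor: 1 + 0.0236×293/360 = 1.0192078.
Growth of 1 INR over T: 1 + 0.0460×293/360 = 1.0374389.
So F = 0.06606 × 1.0192078 / 1.0374389 = 0.06489912 (HKD/INR).

0.064899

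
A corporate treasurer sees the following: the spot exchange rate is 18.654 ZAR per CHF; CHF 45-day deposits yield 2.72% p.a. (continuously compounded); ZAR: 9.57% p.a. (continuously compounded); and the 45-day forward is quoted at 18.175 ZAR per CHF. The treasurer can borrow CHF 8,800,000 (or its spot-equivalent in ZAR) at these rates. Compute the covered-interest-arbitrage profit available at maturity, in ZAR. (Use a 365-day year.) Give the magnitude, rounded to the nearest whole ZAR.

T = 45/365 years.
Invest the CHF and cover forward: 8,800,000 × 1.00335905368 × 18.175 = ZAR 160,477,247.05.
Convert at spot and invest in ZAR: 8,800,000 × 18.654 × 1.01186850853 = ZAR 166,103,477.39.
The quoted forward undervalues CHF, so borrow CHF, convert to ZAR at spot, deposit the ZAR at 9.57%, and buy CHF forward at 18.175 to cover the loan.
Profit = 166,103,477.39 − 160,477,247.05 = ZAR 5,626,230.

ZAR 5,626,230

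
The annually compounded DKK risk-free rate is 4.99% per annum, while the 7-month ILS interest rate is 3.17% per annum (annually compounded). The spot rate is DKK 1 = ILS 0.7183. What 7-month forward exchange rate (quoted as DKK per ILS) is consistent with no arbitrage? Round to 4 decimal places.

1.4064

T = 7/12 years.
Growth of 1 ILS over T: (1 + 0.0317)^(7/12) = 1.0183713.
DKK accumulates by (1 + 0.0499)^(7/12) = 1.0288127.
Forward (ILS per DKK) = 0.7183 × 1.0183713 / 1.0288127 = 0.7110100.
Quoted the other way: 1/0.7110100 = 1.4064 DKK per ILS.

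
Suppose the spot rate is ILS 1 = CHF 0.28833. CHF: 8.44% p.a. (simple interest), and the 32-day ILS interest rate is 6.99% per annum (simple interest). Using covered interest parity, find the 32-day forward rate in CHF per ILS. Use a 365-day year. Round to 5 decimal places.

T = 32/365 years.
Growth of 1 CHF over T: 1 + 0.0844×32/365 = 1.0073995.
ILS growth factor: 1 + 0.0699×32/365 = 1.0061282.
Forward (CHF per ILS) = 0.28833 × 1.0073995 / 1.0061282 = 0.2886943.

0.28869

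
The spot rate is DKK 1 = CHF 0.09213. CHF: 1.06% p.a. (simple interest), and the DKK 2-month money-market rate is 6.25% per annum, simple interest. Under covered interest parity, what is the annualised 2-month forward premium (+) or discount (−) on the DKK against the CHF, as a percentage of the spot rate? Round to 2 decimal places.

T = 2/12 years.
No-arbitrage forward: 0.09213 × 1.0017667 / 1.0104167 = 0.09134129 CHF/DKK.
(F − S)/S ÷ T = (0.09134129 − 0.09213)/0.09213/(2/12) = -0.051365 → -5.14%.

-5.14%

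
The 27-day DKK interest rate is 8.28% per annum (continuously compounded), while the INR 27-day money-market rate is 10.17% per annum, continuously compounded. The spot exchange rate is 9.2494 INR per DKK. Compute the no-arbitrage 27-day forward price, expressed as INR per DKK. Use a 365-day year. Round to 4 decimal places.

9.2623

T = 27/365 years.
INR growth factor: e^(0.1017×27/365) = 1.0075514.
DKK growth factor: e^(0.0828×27/365) = 1.0061437.
So F = 9.2494 × 1.0075514 / 1.0061437 = 9.262341 (INR/DKK).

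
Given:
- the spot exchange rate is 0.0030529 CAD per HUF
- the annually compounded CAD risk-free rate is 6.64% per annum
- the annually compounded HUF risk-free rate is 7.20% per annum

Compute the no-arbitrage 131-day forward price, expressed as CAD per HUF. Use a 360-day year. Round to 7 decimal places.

T = 131/360 years.
CAD accumulates by (1 + 0.0664)^(131/360) = 1.0236697.
HUF growth factor: (1 + 0.0720)^(131/360) = 1.0256225.
So F = 0.0030529 × 1.0236697 / 1.0256225 = 0.003047087 (CAD/HUF).

0.0030471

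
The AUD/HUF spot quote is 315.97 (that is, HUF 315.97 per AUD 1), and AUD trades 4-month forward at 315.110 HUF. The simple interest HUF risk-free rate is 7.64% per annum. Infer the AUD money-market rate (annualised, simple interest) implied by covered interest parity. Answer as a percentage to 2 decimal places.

T = 4/12 years.
By CIP, F/S equals the HUF-to-AUD growth ratio: 315.11/315.97 = 0.9972782.
The HUF side grows by 1 + 0.0764×4/12 = 1.0254667.
That pins the AUD growth at 1.0282654.
(1.0282654 − 1)/T = 0.084796, i.e. 8.48%.

8.48%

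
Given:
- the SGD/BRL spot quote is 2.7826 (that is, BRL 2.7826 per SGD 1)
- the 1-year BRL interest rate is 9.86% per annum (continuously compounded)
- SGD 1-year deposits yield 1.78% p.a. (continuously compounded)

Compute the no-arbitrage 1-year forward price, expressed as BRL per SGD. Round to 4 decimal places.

3.0168

T = 1 year.
Growth of 1 BRL over T: e^(0.0986×1) = 1.1036248.
Growth of 1 SGD over T: e^(0.0178×1) = 1.0179594.
Forward (BRL per SGD) = 2.7826 × 1.1036248 / 1.0179594 = 3.016767.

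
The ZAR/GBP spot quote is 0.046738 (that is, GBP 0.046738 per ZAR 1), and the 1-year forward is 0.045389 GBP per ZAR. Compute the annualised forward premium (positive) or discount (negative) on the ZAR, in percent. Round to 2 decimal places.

T = 1 year.
ZAR trades forward at -2.88630% vs spot over the period.
×(1/T) gives -2.89% p.a.

-2.89%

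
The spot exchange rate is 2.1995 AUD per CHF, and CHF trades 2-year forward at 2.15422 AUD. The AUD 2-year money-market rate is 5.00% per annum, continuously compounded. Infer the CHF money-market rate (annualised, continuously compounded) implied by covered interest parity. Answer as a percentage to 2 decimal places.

T = 2 years.
F/S = 2.15422/2.1995 = 0.9794135 = (growth of AUD) / (growth of CHF).
AUD growth factor: e^(0.0500×2) = 1.1051709.
Hence g_CHF = 1.1284007.
r = ln(1.1284007)/2 = 0.060401 → 6.04%.

6.04%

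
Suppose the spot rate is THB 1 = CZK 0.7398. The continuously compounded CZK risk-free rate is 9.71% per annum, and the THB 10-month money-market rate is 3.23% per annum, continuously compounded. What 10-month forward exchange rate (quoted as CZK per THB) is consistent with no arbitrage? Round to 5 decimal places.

0.78085

T = 10/12 years.
CZK growth factor: e^(0.0971×10/12) = 1.0842805.
Growth of 1 THB over T: e^(0.0323×10/12) = 1.0272822.
CIP: F = S · (grow CZK)/(grow THB) = 0.7398 × 1.0842805/1.0272822 = 0.7808475 CZK per THB.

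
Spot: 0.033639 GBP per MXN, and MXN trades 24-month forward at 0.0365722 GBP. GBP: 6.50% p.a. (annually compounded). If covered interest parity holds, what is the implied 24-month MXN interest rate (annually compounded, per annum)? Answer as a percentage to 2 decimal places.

2.14%

T = 2 years.
CIP gives F = S · g_GBP/g_MXN, so g_GBP/g_MXN = 0.0365722/0.033639 = 1.0871964.
GBP growth factor: (1 + 0.0650)^2 = 1.134225.
That pins the MXN growth at 1.0432568.
r = 1.0432568^(1/2) − 1 = 0.021399 → 2.14%.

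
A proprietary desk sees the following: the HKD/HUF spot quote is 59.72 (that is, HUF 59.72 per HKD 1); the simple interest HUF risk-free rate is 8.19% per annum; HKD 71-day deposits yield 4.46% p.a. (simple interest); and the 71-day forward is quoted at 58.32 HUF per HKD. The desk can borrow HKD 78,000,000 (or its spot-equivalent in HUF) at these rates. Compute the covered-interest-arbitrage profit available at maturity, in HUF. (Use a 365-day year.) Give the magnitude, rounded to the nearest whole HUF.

T = 71/365 years.
Invest the HKD and cover forward: 78,000,000 × 1.008675616438 × 58.32 = HUF 4,588,425,032.15.
Convert at spot and invest in HUF: 78,000,000 × 59.72 × 1.015931232877 = HUF 4,732,370,231.74.
The quoted forward undervalues HKD, so borrow HKD, convert to HUF at spot, deposit the HUF at 8.19%, and buy HKD forward at 58.32 to cover the loan.
The gap between the two covered legs is HUF 143,945,200.

HUF 143,945,200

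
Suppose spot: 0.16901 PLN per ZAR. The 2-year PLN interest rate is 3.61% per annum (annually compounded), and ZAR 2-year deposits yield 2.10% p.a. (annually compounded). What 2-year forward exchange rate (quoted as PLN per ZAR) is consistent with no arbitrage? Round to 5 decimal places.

T = 2 years.
Growth of 1 PLN over T: (1 + 0.0361)^2 = 1.0735032.
Growth of 1 ZAR over T: (1 + 0.0210)^2 = 1.042441.
So F = 0.16901 × 1.0735032 / 1.042441 = 0.1740461 (PLN/ZAR).

0.17405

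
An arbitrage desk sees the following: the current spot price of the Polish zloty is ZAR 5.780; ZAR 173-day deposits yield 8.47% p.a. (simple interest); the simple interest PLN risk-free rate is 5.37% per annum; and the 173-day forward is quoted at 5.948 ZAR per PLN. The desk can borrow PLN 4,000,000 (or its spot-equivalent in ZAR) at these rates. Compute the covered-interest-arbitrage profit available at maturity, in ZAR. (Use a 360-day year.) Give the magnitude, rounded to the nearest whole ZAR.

ZAR 344,918

T = 173/360 years.
Invest the PLN and cover forward: 4,000,000 × 1.0258058333 × 5.948 = ZAR 24,405,972.39.
Convert at spot and invest in ZAR: 4,000,000 × 5.780 × 1.0407030556 = ZAR 24,061,054.65.
The quoted forward overvalues PLN, so borrow ZAR, buy PLN at spot, deposit the PLN at 5.37%, and sell the proceeds forward at 5.948.
The gap between the two covered legs is ZAR 344,918.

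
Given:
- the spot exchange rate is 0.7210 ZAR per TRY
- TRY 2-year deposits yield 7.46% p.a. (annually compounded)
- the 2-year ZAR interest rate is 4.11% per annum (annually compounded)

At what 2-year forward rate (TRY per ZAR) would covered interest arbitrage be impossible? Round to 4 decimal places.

1.4777

T = 2 years.
ZAR accumulates by (1 + 0.0411)^2 = 1.0838892.
TRY accumulates by (1 + 0.0746)^2 = 1.1547652.
So F = 0.721 × 1.0838892 / 1.1547652 = 0.6767472 (ZAR/TRY).
Invert for TRY per ZAR: 1 / 0.6767472 = 1.4777.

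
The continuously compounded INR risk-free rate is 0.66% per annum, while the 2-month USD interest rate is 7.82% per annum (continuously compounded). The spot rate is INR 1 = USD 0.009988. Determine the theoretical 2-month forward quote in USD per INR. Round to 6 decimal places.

0.010108

T = 2/12 years.
USD growth factor: e^(0.0782×2/12) = 1.0131186.
Growth of 1 INR over T: e^(0.0066×2/12) = 1.0011006.
CIP: F = S · (grow USD)/(grow INR) = 0.009988 × 1.0131186/1.0011006 = 0.01010790 USD per INR.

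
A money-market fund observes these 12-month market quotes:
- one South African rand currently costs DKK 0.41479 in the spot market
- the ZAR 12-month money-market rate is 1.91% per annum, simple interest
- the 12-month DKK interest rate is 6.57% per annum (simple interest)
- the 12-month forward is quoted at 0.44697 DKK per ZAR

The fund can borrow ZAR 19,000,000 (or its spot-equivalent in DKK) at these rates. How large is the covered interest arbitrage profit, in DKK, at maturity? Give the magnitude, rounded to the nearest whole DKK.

DKK 255,843

T = 1 year.
Keep in ZAR, deliver into the forward: 19,000,000·1.019100·0.44697 = DKK 8,654,635.41.
Swap to DKK now, deposit: 19,000,000·0.41479·1.065700 = DKK 8,398,792.36.
The quoted forward overvalues ZAR, so borrow DKK, buy ZAR at spot, deposit the ZAR at 1.91%, and sell the proceeds forward at 0.44697.
Arbitrage profit = |8,654,635.41 − 8,398,792.36| = DKK 255,843.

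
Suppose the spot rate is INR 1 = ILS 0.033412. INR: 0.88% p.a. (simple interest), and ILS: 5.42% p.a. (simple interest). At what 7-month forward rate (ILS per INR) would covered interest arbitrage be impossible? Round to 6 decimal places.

T = 7/12 years.
Growth of 1 ILS over T: 1 + 0.0542×7/12 = 1.0316167.
Growth of 1 INR over T: 1 + 0.0088×7/12 = 1.0051333.
CIP: F = S · (grow ILS)/(grow INR) = 0.033412 × 1.0316167/1.0051333 = 0.03429234 ILS per INR.

0.034292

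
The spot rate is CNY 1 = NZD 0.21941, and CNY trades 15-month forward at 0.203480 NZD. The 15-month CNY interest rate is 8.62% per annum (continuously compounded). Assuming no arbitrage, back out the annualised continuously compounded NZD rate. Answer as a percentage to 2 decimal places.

2.59%

T = 15/12 years.
CIP gives F = S · g_NZD/g_CNY, so g_NZD/g_CNY = 0.20348/0.21941 = 0.9273962.
CNY growth factor: e^(0.0862×15/12) = 1.1137693.
Hence g_NZD = 1.0329054.
Take logs: ln 1.0329054 / (15/12) = 0.025900, so 2.59%.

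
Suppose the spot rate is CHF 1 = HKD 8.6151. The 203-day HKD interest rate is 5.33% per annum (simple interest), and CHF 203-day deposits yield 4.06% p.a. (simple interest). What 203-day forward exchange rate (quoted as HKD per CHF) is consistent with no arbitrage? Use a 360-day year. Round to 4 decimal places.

T = 203/360 years.
HKD accumulates by 1 + 0.0533×203/360 = 1.0300553.
CHF accumulates by 1 + 0.0406×203/360 = 1.0228939.
So F = 8.6151 × 1.0300553 / 1.0228939 = 8.675415 (HKD/CHF).

8.6754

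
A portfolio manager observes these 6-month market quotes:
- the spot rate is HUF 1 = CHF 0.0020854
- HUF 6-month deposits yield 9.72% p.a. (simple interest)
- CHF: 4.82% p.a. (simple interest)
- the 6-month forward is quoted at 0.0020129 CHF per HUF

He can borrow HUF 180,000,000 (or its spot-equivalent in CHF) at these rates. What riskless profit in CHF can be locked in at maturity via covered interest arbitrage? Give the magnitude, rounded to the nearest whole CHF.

T = 6/12 years.
Invest the HUF and cover forward: 180,000,000 × 1.048600 × 0.0020129 = CHF 379,930.85.
Convert at spot and invest in CHF: 180,000,000 × 0.0020854 × 1.024100 = CHF 384,418.47.
The quoted forward undervalues HUF, so borrow HUF, convert to CHF at spot, deposit the CHF at 4.82%, and buy HUF forward at 0.0020129 to cover the loan.
Arbitrage profit = |379,930.85 − 384,418.47| = CHF 4,488.

CHF 4,488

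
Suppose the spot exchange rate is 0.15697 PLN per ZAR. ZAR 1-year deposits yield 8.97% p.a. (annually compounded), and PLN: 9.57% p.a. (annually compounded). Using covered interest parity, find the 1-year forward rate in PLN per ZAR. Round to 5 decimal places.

0.15783

T = 1 year.
PLN growth factor: (1 + 0.0957)^1 = 1.095700.
ZAR growth factor: (1 + 0.0897)^1 = 1.089700.
Forward (PLN per ZAR) = 0.15697 × 1.095700 / 1.089700 = 0.1578343.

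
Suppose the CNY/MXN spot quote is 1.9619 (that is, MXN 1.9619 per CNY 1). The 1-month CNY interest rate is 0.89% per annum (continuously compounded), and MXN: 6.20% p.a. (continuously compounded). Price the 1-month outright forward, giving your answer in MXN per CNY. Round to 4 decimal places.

1.9706

T = 1/12 years.
MXN growth factor: e^(0.0620×1/12) = 1.005180.
Growth of 1 CNY over T: e^(0.0089×1/12) = 1.0007419.
Forward (MXN per CNY) = 1.9619 × 1.005180 / 1.0007419 = 1.970601.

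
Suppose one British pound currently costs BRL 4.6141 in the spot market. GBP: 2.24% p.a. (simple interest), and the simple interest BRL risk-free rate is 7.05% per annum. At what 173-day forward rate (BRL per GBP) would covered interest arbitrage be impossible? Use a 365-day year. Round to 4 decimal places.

4.7182

T = 173/365 years.
BRL growth factor: 1 + 0.0705×173/365 = 1.0334151.
GBP growth factor: 1 + 0.0224×173/365 = 1.010617.
Forward (BRL per GBP) = 4.6141 × 1.0334151 / 1.010617 = 4.718188.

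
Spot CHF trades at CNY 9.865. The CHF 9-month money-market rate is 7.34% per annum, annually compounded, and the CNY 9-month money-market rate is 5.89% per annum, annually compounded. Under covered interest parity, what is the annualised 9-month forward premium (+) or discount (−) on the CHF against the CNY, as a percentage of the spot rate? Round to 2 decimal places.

-1.35%

T = 9/12 years.
F = S · g_CNY/g_CHF = 9.865 × 1.0438575/1.0545598 = 9.764884.
(F − S)/S ÷ T = (9.764884 − 9.865)/9.865/(9/12) = -0.013531 → -1.35%.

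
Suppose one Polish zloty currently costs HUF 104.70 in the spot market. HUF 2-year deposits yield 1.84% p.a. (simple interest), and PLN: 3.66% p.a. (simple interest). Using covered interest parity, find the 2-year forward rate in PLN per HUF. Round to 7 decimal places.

T = 2 years.
HUF accumulates by 1 + 0.0184×2 = 1.036800.
Growth of 1 PLN over T: 1 + 0.0366×2 = 1.073200.
Forward (HUF per PLN) = 104.7 × 1.036800 / 1.073200 = 101.1489.
Invert for PLN per HUF: 1 / 101.1489 = 0.0098864.

0.0098864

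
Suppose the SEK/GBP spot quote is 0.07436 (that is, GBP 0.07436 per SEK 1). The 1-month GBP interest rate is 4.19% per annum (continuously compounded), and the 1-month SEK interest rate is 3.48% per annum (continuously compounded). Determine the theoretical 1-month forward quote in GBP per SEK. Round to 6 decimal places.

T = 1/12 years.
Growth of 1 GBP over T: e^(0.0419×1/12) = 1.0034978.
SEK accumulates by e^(0.0348×1/12) = 1.0029042.
CIP: F = S · (grow GBP)/(grow SEK) = 0.07436 × 1.0034978/1.0029042 = 0.07440401 GBP per SEK.

0.074404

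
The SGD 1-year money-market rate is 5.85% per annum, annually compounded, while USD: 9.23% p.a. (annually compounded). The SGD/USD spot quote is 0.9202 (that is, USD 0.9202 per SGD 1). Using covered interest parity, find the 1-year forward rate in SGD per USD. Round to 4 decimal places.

T = 1 year.
USD growth factor: (1 + 0.0923)^1 = 1.092300.
SGD growth factor: (1 + 0.0585)^1 = 1.058500.
So F = 0.9202 × 1.092300 / 1.058500 = 0.9495838 (USD/SGD).
Invert for SGD per USD: 1 / 0.9495838 = 1.0531.

1.0531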